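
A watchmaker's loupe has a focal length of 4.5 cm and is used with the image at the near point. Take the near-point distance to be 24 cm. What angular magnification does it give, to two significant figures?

M = 1 + D/f = 1 + 24/4.5 = 6.333.

6.3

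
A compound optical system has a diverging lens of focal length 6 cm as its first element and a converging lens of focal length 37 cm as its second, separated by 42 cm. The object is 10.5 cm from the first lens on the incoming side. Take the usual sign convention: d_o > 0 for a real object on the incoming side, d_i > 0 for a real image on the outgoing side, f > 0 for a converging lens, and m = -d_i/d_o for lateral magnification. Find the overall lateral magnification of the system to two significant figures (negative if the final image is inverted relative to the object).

First lens: d_i1 = 1/(1/(-6) - 1/10.5) = -3.818 cm.
m_1 = -(-3.818)/10.5 = 0.3636.
The intermediate image is virtual, 3.818 cm to the left of lens 1, so d_o2 = L - d_i1 = 42 - (-3.818) = 45.818 cm.
Second lens: d_i2 = 1/(1/37 - 1/(45.818)) = 192.247 cm.
m_2 = -(192.247)/(45.818) = -4.1959.
The system's lateral magnification is m_1 m_2 = (0.3636)(-4.1959) = -1.5258.

-1.5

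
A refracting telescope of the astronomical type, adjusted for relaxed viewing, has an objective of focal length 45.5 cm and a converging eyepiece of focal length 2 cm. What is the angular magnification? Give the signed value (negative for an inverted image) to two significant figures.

-23

M = -f_obj/f_eye = -45.5/(2) = -22.750.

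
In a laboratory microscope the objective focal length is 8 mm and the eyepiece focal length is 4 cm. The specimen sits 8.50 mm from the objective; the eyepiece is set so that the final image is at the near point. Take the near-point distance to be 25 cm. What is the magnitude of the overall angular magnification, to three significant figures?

116

Convert to cm: f_obj = 8 mm = 0.8 cm; d_o = 8.50 mm = 0.85 cm.
Objective: 1/d_i = 1/f_obj - 1/d_o = 1/0.8 - 1/0.85 = 0.07353 cm^-1, so d_i = 13.600 cm.
m_obj = -d_i/d_o = -13.600/0.85 = -16.000.
Eyepiece angular magnification (image at near point): M_eye = 1 + D/f_e = 1 + 25/4 = 7.250.
Overall M = m_obj x M_eye = (-16.000)(7.250) = -116.00.
|M| = 116.00.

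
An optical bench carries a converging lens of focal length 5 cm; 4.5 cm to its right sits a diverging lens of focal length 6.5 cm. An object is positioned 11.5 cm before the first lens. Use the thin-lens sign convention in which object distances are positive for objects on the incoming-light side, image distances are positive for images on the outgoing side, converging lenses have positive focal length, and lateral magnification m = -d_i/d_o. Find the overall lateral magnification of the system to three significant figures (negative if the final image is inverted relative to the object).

Lens 1: 1/d_i1 = 1/f_1 - 1/d_o1 = 1/5 - 1/11.5 = 0.11304 cm^-1, so d_i1 = 8.846 cm.
m_1 = -(8.846)/11.5 = -0.7692.
Since 8.846 cm > 4.5 cm, the first image lies past the second lens and serves as a virtual object: d_o2 = L - d_i1 = -4.346 cm.
Lens 2: 1/d_i2 = 1/f_2 - 1/d_o2 = 1/(-6.5) - 1/(-4.346) = 0.07624 cm^-1, so d_i2 = 13.116 cm.
m_2 = -(13.116)/(-4.346) = 3.0179.
The system's lateral magnification is m_1 m_2 = (-0.7692)(3.0179) = -2.3214.

-2.32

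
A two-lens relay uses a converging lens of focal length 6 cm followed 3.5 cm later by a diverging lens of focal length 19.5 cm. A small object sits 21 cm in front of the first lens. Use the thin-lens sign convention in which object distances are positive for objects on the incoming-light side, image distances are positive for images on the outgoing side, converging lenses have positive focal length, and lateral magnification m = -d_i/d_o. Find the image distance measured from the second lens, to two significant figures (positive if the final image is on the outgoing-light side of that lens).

6.5 cm

Lens 1: 1/d_i1 = 1/f_1 - 1/d_o1 = 1/6 - 1/21 = 0.11905 cm^-1, so d_i1 = 8.400 cm.
Since 8.400 cm > 3.5 cm, the first image lies past the second lens and serves as a virtual object: d_o2 = L - d_i1 = -4.900 cm.
Lens 2: 1/d_i2 = 1/f_2 - 1/d_o2 = 1/(-19.5) - 1/(-4.900) = 0.15280 cm^-1, so d_i2 = 6.545 cm.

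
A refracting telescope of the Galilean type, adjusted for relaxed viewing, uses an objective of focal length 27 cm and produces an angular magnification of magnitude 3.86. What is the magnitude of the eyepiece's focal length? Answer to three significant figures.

6.99 cm

|M| = f_obj/|f_eye|, so |f_eye| = f_obj/|M| = 27/3.86 = 6.995 cm.
(The eyepiece is diverging, so its signed focal length is -6.995 cm.)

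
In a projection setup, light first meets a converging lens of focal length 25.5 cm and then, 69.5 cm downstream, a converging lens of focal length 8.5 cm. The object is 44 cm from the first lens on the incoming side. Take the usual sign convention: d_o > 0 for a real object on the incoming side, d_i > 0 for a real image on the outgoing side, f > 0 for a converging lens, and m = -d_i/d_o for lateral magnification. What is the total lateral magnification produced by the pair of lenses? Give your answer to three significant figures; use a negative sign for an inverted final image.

Lens 1: 1/d_i1 = 1/f_1 - 1/d_o1 = 1/25.5 - 1/44 = 0.01649 cm^-1, so d_i1 = 60.649 cm.
m_1 = -(60.649)/44 = -1.3784.
Object distance for lens 2: d_o2 = 69.5 - 60.649 = 8.851 cm.
Lens 2: 1/d_i2 = 1/f_2 - 1/d_o2 = 1/8.5 - 1/(8.851) = 0.00467 cm^-1, so d_i2 = 214.135 cm.
m_2 = -(214.135)/(8.851) = -24.1923.
Overall magnification: m = m_1 m_2 = 33.3462.

33.3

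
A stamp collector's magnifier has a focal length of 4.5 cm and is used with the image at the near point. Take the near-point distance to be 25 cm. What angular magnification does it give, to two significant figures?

6.6

M = 1 + D/f = 1 + 25/4.5 = 6.556.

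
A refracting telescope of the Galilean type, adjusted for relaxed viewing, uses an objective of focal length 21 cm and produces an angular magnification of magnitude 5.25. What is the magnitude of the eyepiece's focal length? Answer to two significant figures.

4.0 cm

|M| = f_obj/|f_eye|, so |f_eye| = f_obj/|M| = 21/5.25 = 4.000 cm.
(The eyepiece is diverging, so its signed focal length is -4.000 cm.)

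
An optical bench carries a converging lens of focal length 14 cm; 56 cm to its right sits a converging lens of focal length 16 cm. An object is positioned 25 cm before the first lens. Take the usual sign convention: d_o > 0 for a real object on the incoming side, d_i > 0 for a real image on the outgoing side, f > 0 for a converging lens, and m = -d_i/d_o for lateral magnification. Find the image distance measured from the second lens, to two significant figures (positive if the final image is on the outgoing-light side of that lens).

47 cm

Applying the thin-lens equation to the first lens, 1/14 = 1/25 + 1/d_i1, which gives d_i1 = 31.818 cm.
That image sits 24.182 cm in front of the second lens, so d_o2 = 24.182 cm.
Applying the thin-lens equation again with f_2 = 16 cm and d_o2 = 24.182 cm gives d_i2 = 47.289 cm.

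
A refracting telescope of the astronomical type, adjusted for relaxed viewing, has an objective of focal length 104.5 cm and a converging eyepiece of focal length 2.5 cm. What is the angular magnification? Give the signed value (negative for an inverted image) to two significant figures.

-42

M = -f_obj/f_eye = -104.5/(2.5) = -41.800.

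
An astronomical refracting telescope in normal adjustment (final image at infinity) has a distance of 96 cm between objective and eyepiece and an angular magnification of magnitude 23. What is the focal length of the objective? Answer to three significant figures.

92.0 cm

In normal adjustment the tube length equals f_obj + f_eye and |M| = f_obj/f_eye.
So f_obj = 23 f_eye and 23 f_eye + f_eye = 96 cm, giving f_eye = 96/24 = 4.000 cm and f_obj = 92.000 cm.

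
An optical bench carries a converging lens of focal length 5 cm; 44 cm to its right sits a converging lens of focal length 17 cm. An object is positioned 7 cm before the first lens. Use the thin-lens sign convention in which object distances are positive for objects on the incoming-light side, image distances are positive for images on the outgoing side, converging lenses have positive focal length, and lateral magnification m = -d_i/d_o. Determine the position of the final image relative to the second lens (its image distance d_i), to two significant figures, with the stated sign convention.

47 cm

Applying the thin-lens equation to the first lens, 1/5 = 1/7 + 1/d_i1, which gives d_i1 = 17.500 cm.
Object distance for lens 2: d_o2 = 44 - 17.500 = 26.500 cm.
Applying the thin-lens equation again with f_2 = 17 cm and d_o2 = 26.500 cm gives d_i2 = 47.421 cm.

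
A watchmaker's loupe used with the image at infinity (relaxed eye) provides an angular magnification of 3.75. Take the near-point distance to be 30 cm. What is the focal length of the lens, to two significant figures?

8.0 cm

For the image at infinity, M = D/f.
f = D/M = 30/3.75 = 8.000 cm.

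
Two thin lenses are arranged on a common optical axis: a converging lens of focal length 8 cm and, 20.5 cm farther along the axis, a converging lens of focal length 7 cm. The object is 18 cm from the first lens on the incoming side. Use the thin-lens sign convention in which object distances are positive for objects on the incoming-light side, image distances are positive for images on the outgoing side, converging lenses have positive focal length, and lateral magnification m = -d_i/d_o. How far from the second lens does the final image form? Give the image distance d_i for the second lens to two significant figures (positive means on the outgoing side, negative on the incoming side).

Lens 1: 1/d_i1 = 1/f_1 - 1/d_o1 = 1/8 - 1/18 = 0.06944 cm^-1, so d_i1 = 14.400 cm.
That image sits 6.100 cm in front of the second lens, so d_o2 = 6.100 cm.
Lens 2: 1/d_i2 = 1/f_2 - 1/d_o2 = 1/7 - 1/(6.100) = -0.02108 cm^-1, so d_i2 = -47.444 cm.

-47 cm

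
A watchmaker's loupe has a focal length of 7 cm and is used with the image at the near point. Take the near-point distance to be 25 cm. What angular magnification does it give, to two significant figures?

4.6

M = 1 + D/f = 1 + 25/7 = 4.571.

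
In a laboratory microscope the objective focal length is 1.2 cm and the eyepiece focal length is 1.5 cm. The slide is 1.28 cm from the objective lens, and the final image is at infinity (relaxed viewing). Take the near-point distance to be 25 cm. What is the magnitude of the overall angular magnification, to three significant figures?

Objective: 1/d_i = 1/f_obj - 1/d_o = 1/1.2 - 1/1.28 = 0.05208 cm^-1, so d_i = 19.200 cm.
m_obj = -d_i/d_o = -19.200/1.28 = -15.000.
Eyepiece angular magnification (image at infinity): M_eye = D/f_e = 25/1.5 = 16.667.
Overall M = m_obj x M_eye = (-15.000)(16.667) = -250.00.
|M| = 250.00.

250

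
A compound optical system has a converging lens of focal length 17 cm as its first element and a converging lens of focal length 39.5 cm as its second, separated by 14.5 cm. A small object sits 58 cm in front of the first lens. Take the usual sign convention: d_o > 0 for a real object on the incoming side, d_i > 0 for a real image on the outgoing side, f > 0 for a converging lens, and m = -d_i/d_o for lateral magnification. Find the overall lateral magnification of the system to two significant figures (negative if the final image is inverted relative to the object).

Applying the thin-lens equation to the first lens, 1/17 = 1/58 + 1/d_i1, which gives d_i1 = 24.049 cm.
Its lateral magnification is m_1 = -d_i1/d_o1 = -(24.049)/58 = -0.4146.
Since 24.049 cm > 14.5 cm, the first image lies past the second lens and serves as a virtual object: d_o2 = L - d_i1 = -9.549 cm.
Applying the thin-lens equation again with f_2 = 39.5 cm and d_o2 = -9.549 cm gives d_i2 = 7.690 cm.
m_2 = -(7.690)/(-9.549) = 0.8053.
The system's lateral magnification is m_1 m_2 = (-0.4146)(0.8053) = -0.3339.

-0.33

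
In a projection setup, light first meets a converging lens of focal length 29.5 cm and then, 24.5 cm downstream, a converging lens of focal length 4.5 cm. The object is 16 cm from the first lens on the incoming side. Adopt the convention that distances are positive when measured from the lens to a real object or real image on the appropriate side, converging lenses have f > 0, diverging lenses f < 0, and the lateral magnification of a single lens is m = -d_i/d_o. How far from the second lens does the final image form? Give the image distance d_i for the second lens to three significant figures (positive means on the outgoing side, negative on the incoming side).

4.87 cm

Lens 1: 1/d_i1 = 1/f_1 - 1/d_o1 = 1/29.5 - 1/16 = -0.02860 cm^-1, so d_i1 = -34.963 cm.
The intermediate image is virtual, 34.963 cm to the left of lens 1, so d_o2 = L - d_i1 = 24.5 - (-34.963) = 59.463 cm.
Lens 2: 1/d_i2 = 1/f_2 - 1/d_o2 = 1/4.5 - 1/(59.463) = 0.20541 cm^-1, so d_i2 = 4.868 cm.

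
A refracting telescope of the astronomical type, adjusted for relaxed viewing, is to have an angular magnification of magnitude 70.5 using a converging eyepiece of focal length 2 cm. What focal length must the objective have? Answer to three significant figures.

141 cm

|M| = f_obj/|f_eye|, so f_obj = |M| x |f_eye| = 70.5 x 2 = 141.000 cm.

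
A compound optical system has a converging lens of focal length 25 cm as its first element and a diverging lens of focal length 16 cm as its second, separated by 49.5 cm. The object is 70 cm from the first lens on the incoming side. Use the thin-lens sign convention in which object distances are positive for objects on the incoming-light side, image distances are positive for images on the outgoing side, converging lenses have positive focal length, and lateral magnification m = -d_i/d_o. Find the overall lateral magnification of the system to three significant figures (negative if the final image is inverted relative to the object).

First lens: d_i1 = 1/(1/25 - 1/70) = 38.889 cm.
m_1 = -(38.889)/70 = -0.5556.
Object distance for lens 2: d_o2 = 49.5 - 38.889 = 10.611 cm.
Second lens: d_i2 = 1/(1/(-16) - 1/(10.611)) = -6.380 cm.
m_2 = -(-6.380)/(10.611) = 0.6013.
Total m = m_1 x m_2 = (-0.5556)(0.6013) = -0.3340.

-0.334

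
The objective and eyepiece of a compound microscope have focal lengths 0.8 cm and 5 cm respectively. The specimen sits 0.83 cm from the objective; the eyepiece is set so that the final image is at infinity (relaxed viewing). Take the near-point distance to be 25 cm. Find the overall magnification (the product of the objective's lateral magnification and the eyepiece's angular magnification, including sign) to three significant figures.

Objective: 1/d_i = 1/f_obj - 1/d_o = 1/0.8 - 1/0.83 = 0.04518 cm^-1, so d_i = 22.133 cm.
m_obj = -d_i/d_o = -22.133/0.83 = -26.667.
Eyepiece angular magnification (image at infinity): M_eye = D/f_e = 25/5 = 5.000.
Overall M = m_obj x M_eye = (-26.667)(5.000) = -133.33.

-133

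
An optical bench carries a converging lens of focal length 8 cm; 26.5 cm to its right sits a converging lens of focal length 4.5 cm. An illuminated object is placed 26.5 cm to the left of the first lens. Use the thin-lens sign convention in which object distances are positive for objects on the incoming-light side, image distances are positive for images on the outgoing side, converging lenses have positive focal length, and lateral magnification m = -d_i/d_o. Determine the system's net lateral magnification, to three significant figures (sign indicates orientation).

Applying the thin-lens equation to the first lens, 1/8 = 1/26.5 + 1/d_i1, which gives d_i1 = 11.459 cm.
Its lateral magnification is m_1 = -d_i1/d_o1 = -(11.459)/26.5 = -0.4324.
Object distance for lens 2: d_o2 = 26.5 - 11.459 = 15.041 cm.
Applying the thin-lens equation again with f_2 = 4.5 cm and d_o2 = 15.041 cm gives d_i2 = 6.421 cm.
m_2 = -(6.421)/(15.041) = -0.4269.
Overall magnification: m = m_1 m_2 = 0.1846.

0.185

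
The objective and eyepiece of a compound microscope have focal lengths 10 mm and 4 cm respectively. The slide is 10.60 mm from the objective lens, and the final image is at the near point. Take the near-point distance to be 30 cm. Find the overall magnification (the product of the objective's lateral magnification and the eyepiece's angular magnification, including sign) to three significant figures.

-142

Convert to cm: f_obj = 10 mm = 1 cm; d_o = 10.60 mm = 1.06 cm.
Objective: 1/d_i = 1/f_obj - 1/d_o = 1/1 - 1/1.06 = 0.05660 cm^-1, so d_i = 17.667 cm.
m_obj = -d_i/d_o = -17.667/1.06 = -16.667.
Eyepiece angular magnification (image at near point): M_eye = 1 + D/f_e = 1 + 30/4 = 8.500.
Overall M = m_obj x M_eye = (-16.667)(8.500) = -141.67.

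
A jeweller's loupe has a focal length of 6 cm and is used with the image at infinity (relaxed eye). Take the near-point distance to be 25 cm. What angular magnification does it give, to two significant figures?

4.2

M = D/f = 25/6 = 4.167.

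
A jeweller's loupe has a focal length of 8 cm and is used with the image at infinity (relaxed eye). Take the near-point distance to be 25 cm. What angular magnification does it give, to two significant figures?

3.1

M = D/f = 25/8 = 3.125.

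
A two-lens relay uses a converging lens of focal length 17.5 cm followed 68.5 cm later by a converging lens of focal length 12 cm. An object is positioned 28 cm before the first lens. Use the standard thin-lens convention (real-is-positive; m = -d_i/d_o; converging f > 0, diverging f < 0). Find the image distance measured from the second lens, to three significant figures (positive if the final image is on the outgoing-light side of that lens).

Lens 1: 1/d_i1 = 1/f_1 - 1/d_o1 = 1/17.5 - 1/28 = 0.02143 cm^-1, so d_i1 = 46.667 cm.
That image sits 21.833 cm in front of the second lens, so d_o2 = 21.833 cm.
Lens 2: 1/d_i2 = 1/f_2 - 1/d_o2 = 1/12 - 1/(21.833) = 0.03753 cm^-1, so d_i2 = 26.644 cm.

26.6 cm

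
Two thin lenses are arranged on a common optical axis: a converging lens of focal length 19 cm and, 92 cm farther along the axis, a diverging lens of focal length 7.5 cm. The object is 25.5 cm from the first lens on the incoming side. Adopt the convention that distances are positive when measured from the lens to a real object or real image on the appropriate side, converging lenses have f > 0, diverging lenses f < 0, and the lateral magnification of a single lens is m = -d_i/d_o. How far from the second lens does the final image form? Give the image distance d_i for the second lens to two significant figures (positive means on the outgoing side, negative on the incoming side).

Applying the thin-lens equation to the first lens, 1/19 = 1/25.5 + 1/d_i1, which gives d_i1 = 74.538 cm.
Object distance for lens 2: d_o2 = 92 - 74.538 = 17.462 cm.
Applying the thin-lens equation again with f_2 = -7.5 cm and d_o2 = 17.462 cm gives d_i2 = -5.247 cm.

-5.2 cm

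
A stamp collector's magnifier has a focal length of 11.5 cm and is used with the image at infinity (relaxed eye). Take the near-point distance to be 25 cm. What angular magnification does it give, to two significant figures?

M = D/f = 25/11.5 = 2.174.

2.2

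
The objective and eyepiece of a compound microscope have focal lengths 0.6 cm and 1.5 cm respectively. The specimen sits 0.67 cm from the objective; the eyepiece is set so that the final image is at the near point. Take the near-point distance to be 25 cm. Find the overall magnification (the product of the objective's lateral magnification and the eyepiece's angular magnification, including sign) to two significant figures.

Objective: 1/d_i = 1/f_obj - 1/d_o = 1/0.6 - 1/0.67 = 0.17413 cm^-1, so d_i = 5.743 cm.
m_obj = -d_i/d_o = -5.743/0.67 = -8.571.
Eyepiece angular magnification (image at near point): M_eye = 1 + D/f_e = 1 + 25/1.5 = 17.667.
Overall M = m_obj x M_eye = (-8.571)(17.667) = -151.43.

-150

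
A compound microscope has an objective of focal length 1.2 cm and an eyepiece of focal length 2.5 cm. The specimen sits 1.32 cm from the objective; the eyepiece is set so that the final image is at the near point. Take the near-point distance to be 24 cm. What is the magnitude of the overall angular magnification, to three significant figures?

Objective: 1/d_i = 1/f_obj - 1/d_o = 1/1.2 - 1/1.32 = 0.07576 cm^-1, so d_i = 13.200 cm.
m_obj = -d_i/d_o = -13.200/1.32 = -10.000.
Eyepiece angular magnification (image at near point): M_eye = 1 + D/f_e = 1 + 24/2.5 = 10.600.
Overall M = m_obj x M_eye = (-10.000)(10.600) = -106.00.
|M| = 106.00.

106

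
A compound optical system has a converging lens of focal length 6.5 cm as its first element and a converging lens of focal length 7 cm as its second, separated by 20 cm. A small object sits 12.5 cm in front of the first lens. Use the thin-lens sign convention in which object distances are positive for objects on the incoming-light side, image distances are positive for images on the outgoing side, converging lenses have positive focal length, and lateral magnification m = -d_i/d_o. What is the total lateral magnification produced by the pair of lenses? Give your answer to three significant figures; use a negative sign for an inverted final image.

-14.0

First lens: d_i1 = 1/(1/6.5 - 1/12.5) = 13.542 cm.
m_1 = -(13.542)/12.5 = -1.0833.
Object distance for lens 2: d_o2 = 20 - 13.542 = 6.458 cm.
Second lens: d_i2 = 1/(1/7 - 1/(6.458)) = -83.462 cm.
m_2 = -(-83.462)/(6.458) = 12.9231.
The system's lateral magnification is m_1 m_2 = (-1.0833)(12.9231) = -14.0000.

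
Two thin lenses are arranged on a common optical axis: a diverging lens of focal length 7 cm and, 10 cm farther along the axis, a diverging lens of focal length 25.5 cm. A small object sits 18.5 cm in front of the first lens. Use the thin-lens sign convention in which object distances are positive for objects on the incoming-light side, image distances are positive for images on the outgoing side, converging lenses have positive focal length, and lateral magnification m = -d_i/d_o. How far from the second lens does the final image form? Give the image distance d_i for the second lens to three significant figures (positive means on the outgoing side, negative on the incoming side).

Lens 1: 1/d_i1 = 1/f_1 - 1/d_o1 = 1/(-7) - 1/18.5 = -0.19691 cm^-1, so d_i1 = -5.078 cm.
The intermediate image is virtual, 5.078 cm to the left of lens 1, so d_o2 = L - d_i1 = 10 - (-5.078) = 15.078 cm.
Lens 2: 1/d_i2 = 1/f_2 - 1/d_o2 = 1/(-25.5) - 1/(15.078) = -0.10554 cm^-1, so d_i2 = -9.475 cm.

-9.48 cm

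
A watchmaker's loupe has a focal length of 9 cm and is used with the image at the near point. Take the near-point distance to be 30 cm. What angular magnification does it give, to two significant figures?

4.3

M = 1 + D/f = 1 + 30/9 = 4.333.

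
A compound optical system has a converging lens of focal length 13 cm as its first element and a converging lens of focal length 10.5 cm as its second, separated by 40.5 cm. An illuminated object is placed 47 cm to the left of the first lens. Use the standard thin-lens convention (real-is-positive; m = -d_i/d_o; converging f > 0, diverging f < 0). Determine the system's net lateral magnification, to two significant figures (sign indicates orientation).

0.33

First lens: d_i1 = 1/(1/13 - 1/47) = 17.971 cm.
m_1 = -(17.971)/47 = -0.3824.
That image sits 22.529 cm in front of the second lens, so d_o2 = 22.529 cm.
Second lens: d_i2 = 1/(1/10.5 - 1/(22.529)) = 19.665 cm.
m_2 = -(19.665)/(22.529) = -0.8729.
Overall magnification: m = m_1 m_2 = 0.3337.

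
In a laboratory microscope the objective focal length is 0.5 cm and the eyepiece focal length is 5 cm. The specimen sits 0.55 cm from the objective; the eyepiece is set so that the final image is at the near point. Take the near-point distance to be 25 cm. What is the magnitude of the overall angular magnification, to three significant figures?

Objective: 1/d_i = 1/f_obj - 1/d_o = 1/0.5 - 1/0.55 = 0.18182 cm^-1, so d_i = 5.500 cm.
m_obj = -d_i/d_o = -5.500/0.55 = -10.000.
Eyepiece angular magnification (image at near point): M_eye = 1 + D/f_e = 1 + 25/5 = 6.000.
Overall M = m_obj x M_eye = (-10.000)(6.000) = -60.00.
|M| = 60.00.

60.0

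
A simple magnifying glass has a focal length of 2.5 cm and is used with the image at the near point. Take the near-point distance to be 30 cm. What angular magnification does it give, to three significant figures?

13.0

M = 1 + D/f = 1 + 30/2.5 = 13.000.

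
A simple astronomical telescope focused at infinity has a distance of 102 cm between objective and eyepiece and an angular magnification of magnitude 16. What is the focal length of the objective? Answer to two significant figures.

96 cm

In normal adjustment the tube length equals f_obj + f_eye and |M| = f_obj/f_eye.
So f_obj = 16 f_eye and 16 f_eye + f_eye = 102 cm, giving f_eye = 102/17 = 6.000 cm and f_obj = 96.000 cm.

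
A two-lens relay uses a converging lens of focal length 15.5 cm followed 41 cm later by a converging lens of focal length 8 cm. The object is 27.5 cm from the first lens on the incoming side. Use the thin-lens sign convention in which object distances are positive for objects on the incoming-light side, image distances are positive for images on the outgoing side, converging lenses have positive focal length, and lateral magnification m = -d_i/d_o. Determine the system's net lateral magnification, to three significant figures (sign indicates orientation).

First lens: d_i1 = 1/(1/15.5 - 1/27.5) = 35.521 cm.
m_1 = -(35.521)/27.5 = -1.2917.
That image sits 5.479 cm in front of the second lens, so d_o2 = 5.479 cm.
Second lens: d_i2 = 1/(1/8 - 1/(5.479)) = -17.388 cm.
m_2 = -(-17.388)/(5.479) = 3.1736.
Overall magnification: m = m_1 m_2 = -4.0992.

-4.10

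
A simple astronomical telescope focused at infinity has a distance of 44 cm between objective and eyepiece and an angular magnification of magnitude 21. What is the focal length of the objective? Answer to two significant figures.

42 cm

In normal adjustment the tube length equals f_obj + f_eye and |M| = f_obj/f_eye.
So f_obj = 21 f_eye and 21 f_eye + f_eye = 44 cm, giving f_eye = 44/22 = 2.000 cm and f_obj = 42.000 cm.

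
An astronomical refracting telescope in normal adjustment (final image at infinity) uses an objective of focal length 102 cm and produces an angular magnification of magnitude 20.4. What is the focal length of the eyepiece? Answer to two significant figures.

|M| = f_obj/f_eye, so f_eye = f_obj/|M| = 102/20.4 = 5.000 cm.

5.0 cm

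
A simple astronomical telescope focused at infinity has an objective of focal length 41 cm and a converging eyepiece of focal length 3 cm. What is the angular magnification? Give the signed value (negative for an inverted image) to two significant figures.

-14

M = -f_obj/f_eye = -41/(3) = -13.667.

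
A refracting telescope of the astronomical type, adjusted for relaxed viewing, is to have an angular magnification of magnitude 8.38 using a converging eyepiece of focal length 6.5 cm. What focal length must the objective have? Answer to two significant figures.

54 cm

|M| = f_obj/|f_eye|, so f_obj = |M| x |f_eye| = 8.38 x 6.5 = 54.470 cm.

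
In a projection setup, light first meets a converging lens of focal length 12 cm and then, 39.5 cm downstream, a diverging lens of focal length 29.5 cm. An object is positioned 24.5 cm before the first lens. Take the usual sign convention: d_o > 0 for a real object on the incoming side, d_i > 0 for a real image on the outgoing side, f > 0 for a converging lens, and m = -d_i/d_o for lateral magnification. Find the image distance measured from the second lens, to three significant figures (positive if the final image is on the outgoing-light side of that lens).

-10.4 cm

Lens 1: 1/d_i1 = 1/f_1 - 1/d_o1 = 1/12 - 1/24.5 = 0.04252 cm^-1, so d_i1 = 23.520 cm.
The intermediate image is 23.520 cm to the right of lens 1, so d_o2 = L - d_i1 = 39.5 - 23.520 = 15.980 cm.
Lens 2: 1/d_i2 = 1/f_2 - 1/d_o2 = 1/(-29.5) - 1/(15.980) = -0.09648 cm^-1, so d_i2 = -10.365 cm.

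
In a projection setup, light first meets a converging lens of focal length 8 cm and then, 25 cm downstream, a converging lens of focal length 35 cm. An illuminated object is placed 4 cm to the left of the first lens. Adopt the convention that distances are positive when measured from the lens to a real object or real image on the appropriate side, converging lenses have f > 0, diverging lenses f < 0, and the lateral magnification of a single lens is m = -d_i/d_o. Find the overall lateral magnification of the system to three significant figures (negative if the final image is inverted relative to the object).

First lens: d_i1 = 1/(1/8 - 1/4) = -8.000 cm.
m_1 = -(-8.000)/4 = 2.0000.
The intermediate image is virtual, 8.000 cm to the left of lens 1, so d_o2 = L - d_i1 = 25 - (-8.000) = 33.000 cm.
Second lens: d_i2 = 1/(1/35 - 1/(33.000)) = -577.500 cm.
m_2 = -(-577.500)/(33.000) = 17.5000.
The system's lateral magnification is m_1 m_2 = (2.0000)(17.5000) = 35.0000.

35.0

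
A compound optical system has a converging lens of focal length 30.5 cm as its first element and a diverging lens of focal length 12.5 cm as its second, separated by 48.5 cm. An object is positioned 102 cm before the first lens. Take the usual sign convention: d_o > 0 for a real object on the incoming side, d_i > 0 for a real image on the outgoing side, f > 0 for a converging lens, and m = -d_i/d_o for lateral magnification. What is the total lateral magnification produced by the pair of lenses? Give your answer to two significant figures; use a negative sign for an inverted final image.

-0.30

Lens 1: 1/d_i1 = 1/f_1 - 1/d_o1 = 1/30.5 - 1/102 = 0.02298 cm^-1, so d_i1 = 43.510 cm.
m_1 = -(43.510)/102 = -0.4266.
That image sits 4.990 cm in front of the second lens, so d_o2 = 4.990 cm.
Lens 2: 1/d_i2 = 1/f_2 - 1/d_o2 = 1/(-12.5) - 1/(4.990) = -0.28042 cm^-1, so d_i2 = -3.566 cm.
m_2 = -(-3.566)/(4.990) = 0.7147.
Overall magnification: m = m_1 m_2 = -0.3049.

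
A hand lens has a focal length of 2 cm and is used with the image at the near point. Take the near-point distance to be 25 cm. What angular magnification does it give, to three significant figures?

13.5

M = 1 + D/f = 1 + 25/2 = 13.500.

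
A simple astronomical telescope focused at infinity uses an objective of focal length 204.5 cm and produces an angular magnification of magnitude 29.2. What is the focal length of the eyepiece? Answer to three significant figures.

7.00 cm

|M| = f_obj/f_eye, so f_eye = f_obj/|M| = 204.5/29.2 = 7.003 cm.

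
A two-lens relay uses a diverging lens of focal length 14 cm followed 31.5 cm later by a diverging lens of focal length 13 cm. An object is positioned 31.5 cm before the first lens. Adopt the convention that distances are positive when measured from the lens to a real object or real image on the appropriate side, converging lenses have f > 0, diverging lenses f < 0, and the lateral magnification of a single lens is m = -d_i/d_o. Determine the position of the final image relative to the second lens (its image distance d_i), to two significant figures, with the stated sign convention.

-9.9 cm

Lens 1: 1/d_i1 = 1/f_1 - 1/d_o1 = 1/(-14) - 1/31.5 = -0.10317 cm^-1, so d_i1 = -9.692 cm.
The intermediate image is virtual, 9.692 cm to the left of lens 1, so d_o2 = L - d_i1 = 31.5 - (-9.692) = 41.192 cm.
Lens 2: 1/d_i2 = 1/f_2 - 1/d_o2 = 1/(-13) - 1/(41.192) = -0.10120 cm^-1, so d_i2 = -9.881 cm.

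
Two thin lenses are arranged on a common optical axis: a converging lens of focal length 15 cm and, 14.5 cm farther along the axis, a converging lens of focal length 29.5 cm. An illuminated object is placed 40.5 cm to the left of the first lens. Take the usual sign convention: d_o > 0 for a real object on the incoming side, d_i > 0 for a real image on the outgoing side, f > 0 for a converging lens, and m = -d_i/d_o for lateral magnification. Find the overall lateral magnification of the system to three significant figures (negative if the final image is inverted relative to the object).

Lens 1: 1/d_i1 = 1/f_1 - 1/d_o1 = 1/15 - 1/40.5 = 0.04198 cm^-1, so d_i1 = 23.824 cm.
m_1 = -(23.824)/40.5 = -0.5882.
Since 23.824 cm > 14.5 cm, the first image lies past the second lens and serves as a virtual object: d_o2 = L - d_i1 = -9.324 cm.
Lens 2: 1/d_i2 = 1/f_2 - 1/d_o2 = 1/29.5 - 1/(-9.324) = 0.14115 cm^-1, so d_i2 = 7.084 cm.
m_2 = -(7.084)/(-9.324) = 0.7598.
Total m = m_1 x m_2 = (-0.5882)(0.7598) = -0.4470.

-0.447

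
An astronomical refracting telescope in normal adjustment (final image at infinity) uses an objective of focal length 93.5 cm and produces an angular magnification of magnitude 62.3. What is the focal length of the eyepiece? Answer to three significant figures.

1.50 cm

|M| = f_obj/f_eye, so f_eye = f_obj/|M| = 93.5/62.3 = 1.501 cm.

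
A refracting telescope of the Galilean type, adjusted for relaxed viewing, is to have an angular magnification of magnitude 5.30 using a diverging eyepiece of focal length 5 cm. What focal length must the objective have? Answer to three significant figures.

26.5 cm

|M| = f_obj/|f_eye|, so f_obj = |M| x |f_eye| = 5.3 x 5 = 26.500 cm.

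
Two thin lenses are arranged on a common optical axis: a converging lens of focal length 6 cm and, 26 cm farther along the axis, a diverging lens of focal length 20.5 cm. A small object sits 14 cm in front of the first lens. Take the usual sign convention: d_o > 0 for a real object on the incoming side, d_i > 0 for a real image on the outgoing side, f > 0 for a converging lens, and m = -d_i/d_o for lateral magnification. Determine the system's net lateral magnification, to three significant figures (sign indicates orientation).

Lens 1: 1/d_i1 = 1/f_1 - 1/d_o1 = 1/6 - 1/14 = 0.09524 cm^-1, so d_i1 = 10.500 cm.
m_1 = -(10.500)/14 = -0.7500.
Object distance for lens 2: d_o2 = 26 - 10.500 = 15.500 cm.
Lens 2: 1/d_i2 = 1/f_2 - 1/d_o2 = 1/(-20.5) - 1/(15.500) = -0.11330 cm^-1, so d_i2 = -8.826 cm.
m_2 = -(-8.826)/(15.500) = 0.5694.
Overall magnification: m = m_1 m_2 = -0.4271.

-0.427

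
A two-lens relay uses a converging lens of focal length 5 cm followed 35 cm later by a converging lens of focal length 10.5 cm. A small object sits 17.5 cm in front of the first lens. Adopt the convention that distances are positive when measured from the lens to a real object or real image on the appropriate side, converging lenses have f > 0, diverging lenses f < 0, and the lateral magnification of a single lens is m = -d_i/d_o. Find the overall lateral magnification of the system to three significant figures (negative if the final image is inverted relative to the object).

0.240

Applying the thin-lens equation to the first lens, 1/5 = 1/17.5 + 1/d_i1, which gives d_i1 = 7.000 cm.
Its lateral magnification is m_1 = -d_i1/d_o1 = -(7.000)/17.5 = -0.4000.
The intermediate image is 7.000 cm to the right of lens 1, so d_o2 = L - d_i1 = 35 - 7.000 = 28.000 cm.
Applying the thin-lens equation again with f_2 = 10.5 cm and d_o2 = 28.000 cm gives d_i2 = 16.800 cm.
m_2 = -(16.800)/(28.000) = -0.6000.
Total m = m_1 x m_2 = (-0.4000)(-0.6000) = 0.2400.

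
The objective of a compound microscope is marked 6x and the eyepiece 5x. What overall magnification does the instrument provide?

30

The overall magnification of a compound microscope is the product of the objective and eyepiece magnifications:
M = M_obj x M_eye = 6 x 5 = 30.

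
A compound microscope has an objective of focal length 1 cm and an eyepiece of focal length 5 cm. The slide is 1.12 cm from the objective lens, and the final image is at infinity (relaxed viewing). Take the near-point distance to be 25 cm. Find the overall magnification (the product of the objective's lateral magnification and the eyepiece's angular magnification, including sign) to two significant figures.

-42

Objective: 1/d_i = 1/f_obj - 1/d_o = 1/1 - 1/1.12 = 0.10714 cm^-1, so d_i = 9.333 cm.
m_obj = -d_i/d_o = -9.333/1.12 = -8.333.
Eyepiece angular magnification (image at infinity): M_eye = D/f_e = 25/5 = 5.000.
Overall M = m_obj x M_eye = (-8.333)(5.000) = -41.67.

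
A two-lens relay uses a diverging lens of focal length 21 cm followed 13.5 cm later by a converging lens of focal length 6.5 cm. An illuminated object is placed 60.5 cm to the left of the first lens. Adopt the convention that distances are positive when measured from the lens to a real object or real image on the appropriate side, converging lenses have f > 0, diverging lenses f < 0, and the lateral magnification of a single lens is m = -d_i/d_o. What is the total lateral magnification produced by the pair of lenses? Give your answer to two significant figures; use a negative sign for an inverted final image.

-0.074

Lens 1: 1/d_i1 = 1/f_1 - 1/d_o1 = 1/(-21) - 1/60.5 = -0.06415 cm^-1, so d_i1 = -15.589 cm.
m_1 = -(-15.589)/60.5 = 0.2577.
With d_i1 < 0 the first image is virtual and lies on the object side; the object distance for lens 2 is d_o2 = 13.5 - (-15.589) = 29.089 cm.
Lens 2: 1/d_i2 = 1/f_2 - 1/d_o2 = 1/6.5 - 1/(29.089) = 0.11947 cm^-1, so d_i2 = 8.370 cm.
m_2 = -(8.370)/(29.089) = -0.2878.
Overall magnification: m = m_1 m_2 = -0.0741.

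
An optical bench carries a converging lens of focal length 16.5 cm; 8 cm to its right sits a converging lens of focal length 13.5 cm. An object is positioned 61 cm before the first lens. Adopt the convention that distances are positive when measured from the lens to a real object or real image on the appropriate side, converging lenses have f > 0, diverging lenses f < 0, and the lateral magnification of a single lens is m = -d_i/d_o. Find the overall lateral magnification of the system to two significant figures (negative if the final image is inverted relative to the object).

-0.18

First lens: d_i1 = 1/(1/16.5 - 1/61) = 22.618 cm.
m_1 = -(22.618)/61 = -0.3708.
Since 22.618 cm > 8 cm, the first image lies past the second lens and serves as a virtual object: d_o2 = L - d_i1 = -14.618 cm.
Second lens: d_i2 = 1/(1/13.5 - 1/(-14.618)) = 7.018 cm.
m_2 = -(7.018)/(-14.618) = 0.4801.
Overall magnification: m = m_1 m_2 = -0.1780.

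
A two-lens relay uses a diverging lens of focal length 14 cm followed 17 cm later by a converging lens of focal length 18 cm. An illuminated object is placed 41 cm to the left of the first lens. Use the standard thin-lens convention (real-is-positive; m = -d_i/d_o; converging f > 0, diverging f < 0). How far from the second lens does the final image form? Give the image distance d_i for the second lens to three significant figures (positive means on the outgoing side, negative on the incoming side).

First lens: d_i1 = 1/(1/(-14) - 1/41) = -10.436 cm.
With d_i1 < 0 the first image is virtual and lies on the object side; the object distance for lens 2 is d_o2 = 17 - (-10.436) = 27.436 cm.
Second lens: d_i2 = 1/(1/18 - 1/(27.436)) = 52.335 cm.

52.3 cm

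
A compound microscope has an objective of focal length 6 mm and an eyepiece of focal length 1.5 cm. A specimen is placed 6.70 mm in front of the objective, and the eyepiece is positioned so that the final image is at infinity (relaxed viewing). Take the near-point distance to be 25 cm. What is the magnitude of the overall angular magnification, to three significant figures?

143

Convert to cm: f_obj = 6 mm = 0.6 cm; d_o = 6.70 mm = 0.67 cm.
Objective: 1/d_i = 1/f_obj - 1/d_o = 1/0.6 - 1/0.67 = 0.17413 cm^-1, so d_i = 5.743 cm.
m_obj = -d_i/d_o = -5.743/0.67 = -8.571.
Eyepiece angular magnification (image at infinity): M_eye = D/f_e = 25/1.5 = 16.667.
Overall M = m_obj x M_eye = (-8.571)(16.667) = -142.86.
|M| = 142.86.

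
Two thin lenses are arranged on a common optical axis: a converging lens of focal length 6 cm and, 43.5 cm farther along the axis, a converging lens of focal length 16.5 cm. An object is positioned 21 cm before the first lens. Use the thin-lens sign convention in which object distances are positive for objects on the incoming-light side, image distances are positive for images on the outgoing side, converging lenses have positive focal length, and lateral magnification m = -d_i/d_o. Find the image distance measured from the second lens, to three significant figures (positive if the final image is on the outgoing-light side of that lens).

31.1 cm

First lens: d_i1 = 1/(1/6 - 1/21) = 8.400 cm.
The intermediate image is 8.400 cm to the right of lens 1, so d_o2 = L - d_i1 = 43.5 - 8.400 = 35.100 cm.
Second lens: d_i2 = 1/(1/16.5 - 1/(35.100)) = 31.137 cm.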